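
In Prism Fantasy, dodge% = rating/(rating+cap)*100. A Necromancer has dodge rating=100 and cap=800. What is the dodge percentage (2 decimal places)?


dodge% = 100 / (100 + 800) * 100
= 100 / 900 * 100
= 0.111111 * 100
= 11.11%

11.11%


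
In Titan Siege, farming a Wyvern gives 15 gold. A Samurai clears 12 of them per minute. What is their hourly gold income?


Gold per minute = 15 * 12 = 180
Gold per hour = 180 * 60 = 10800

10800 gold/hour


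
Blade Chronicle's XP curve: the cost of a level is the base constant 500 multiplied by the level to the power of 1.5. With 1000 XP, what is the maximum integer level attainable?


XP = 500 * level^1.5, so level = (XP / 500)^(1/1.5)
= (1000 / 500)^(1/1.5)
= 2.0^0.6667
= 1.5874
Floor: level = 1

level 1


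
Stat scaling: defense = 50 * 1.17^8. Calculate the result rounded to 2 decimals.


value = base * growth^level
= 50 * 1.17^8
= 50 * 3.511453
= 175.57

175.57 defense


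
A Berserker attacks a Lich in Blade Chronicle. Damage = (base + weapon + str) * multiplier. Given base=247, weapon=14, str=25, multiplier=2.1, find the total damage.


Sum base + weapon + str = 247 + 14 + 25 = 286
Multiply by 2.1:
286 * 2.1 = 600.6

600.6 damage


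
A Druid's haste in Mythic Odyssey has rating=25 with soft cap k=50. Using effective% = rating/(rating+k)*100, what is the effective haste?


effective% = rating / (rating + k) * 100
= 25 / (25 + 50) * 100
= 25 / 75 * 100
= 0.333333 * 100
= 33.33%

33.33%


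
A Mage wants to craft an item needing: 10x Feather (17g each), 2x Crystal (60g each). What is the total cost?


Cost breakdown:
  Feather: 10 * 17 = 170
  Crystal: 2 * 60 = 120
Total = 170 + 120 = 290

290 gold


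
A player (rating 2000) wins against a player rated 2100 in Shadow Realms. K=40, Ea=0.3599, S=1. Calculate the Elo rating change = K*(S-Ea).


Elo update: delta = K * (S - Ea), where S = 1 (wins)
S - Ea = 1 - 0.3599 = 0.6401
Rating change = 40 * 0.6401
= 25.60

25.60 rating points


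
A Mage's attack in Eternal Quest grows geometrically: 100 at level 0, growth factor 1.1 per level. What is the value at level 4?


value = base * growth^level
= 100 * 1.1^4
= 100 * 1.4641
= 146.41

146.41 attack


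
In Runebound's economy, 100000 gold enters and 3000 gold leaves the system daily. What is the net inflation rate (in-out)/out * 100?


Net gold = 100000 - 3000 = 97000
Inflation rate = net / sunk * 100 = 97000 / 3000 * 100
= 32.333333 * 100
= 3233.33%

3233.33%


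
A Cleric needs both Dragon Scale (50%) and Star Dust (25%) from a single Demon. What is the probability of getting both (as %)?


For independent events, P(both) = P(A) * P(B)
= 50% * 25%
= 1250 / 100 %
= 12.5%

12.5%


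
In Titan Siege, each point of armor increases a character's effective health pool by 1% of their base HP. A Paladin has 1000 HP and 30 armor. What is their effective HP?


EHP = 1000 * (1 + 30/100)
= 1000 * (1 + 0.3)
= 1000 * 1.3
= 1300.0

1300.0 EHP


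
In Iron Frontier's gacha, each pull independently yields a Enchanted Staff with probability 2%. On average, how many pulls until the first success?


Expected pulls for a geometric distribution = 1/p = 100 / rate%
= 100 / 2
= 50.0

50.0 pulls


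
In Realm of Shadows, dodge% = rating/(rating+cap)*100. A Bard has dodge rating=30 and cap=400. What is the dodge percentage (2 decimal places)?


dodge% = 30 / (30 + 400) * 100
= 30 / 430 * 100
= 0.069767 * 100
= 6.98%

6.98%


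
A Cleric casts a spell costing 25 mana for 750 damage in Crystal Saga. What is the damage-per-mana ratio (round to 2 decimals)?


Efficiency = damage / mana
= 750 / 25
= 30.00

30.00 dmg/mana


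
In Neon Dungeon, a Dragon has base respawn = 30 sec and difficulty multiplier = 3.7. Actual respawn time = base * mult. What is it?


Respawn time = base * multiplier
= 30 * 3.7
= 111.0 seconds

111.0 seconds


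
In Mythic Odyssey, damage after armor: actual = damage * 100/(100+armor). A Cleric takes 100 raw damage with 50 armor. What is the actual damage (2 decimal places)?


actual = 100 * 100 / (100 + 50)
= 100 * 100 / 150
= 10000 / 150
= 66.67

66.67 damage


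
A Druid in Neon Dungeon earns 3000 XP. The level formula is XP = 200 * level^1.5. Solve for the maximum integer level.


XP = 200 * level^1.5, so level = (XP / 200)^(1/1.5)
= (3000 / 200)^(1/1.5)
= 15.0^0.6667
= 6.0822
Floor: level = 6

level 6


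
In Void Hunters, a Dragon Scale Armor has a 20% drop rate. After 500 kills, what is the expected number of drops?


Expected drops = kills * (drop_rate / 100)
= 500 * (20 / 100)
= 500 * 0.2
= 100.0

100.0 drops


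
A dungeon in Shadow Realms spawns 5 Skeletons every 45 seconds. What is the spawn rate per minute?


Spawns per minute = count * (60 / interval)
= 5 * (60 / 45)
= 5 * 1.3333
= 6.67

6.67 per minute


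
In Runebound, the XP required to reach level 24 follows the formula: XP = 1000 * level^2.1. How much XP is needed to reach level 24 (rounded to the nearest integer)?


XP = 1000 * level^2.1
Substitute level = 24:
XP = 1000 * 24^2.1
= 1000 * 791.4867
= 791487

791487 XP


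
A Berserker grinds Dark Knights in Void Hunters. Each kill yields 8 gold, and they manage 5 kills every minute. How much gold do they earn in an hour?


Gold per minute = 8 * 5 = 40
Gold per hour = 40 * 60 = 2400

2400 gold/hour


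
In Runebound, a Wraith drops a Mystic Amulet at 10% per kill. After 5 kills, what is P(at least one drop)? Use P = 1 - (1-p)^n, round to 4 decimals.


P(at least one) = 1 - P(none) = 1 - (1-p)^n
p = 10/100 = 0.1
1 - p = 0.9
(1 - p)^5 = 0.9^5 = 0.590490
P(at least one) = 1 - 0.590490 = 0.4095

0.4095


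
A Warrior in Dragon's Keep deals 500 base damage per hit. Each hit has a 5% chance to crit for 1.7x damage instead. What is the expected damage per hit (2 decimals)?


E[dmg] = base * (1 + crit_chance * (crit_mult - 1))
cc as decimal = 5/100 = 0.05
cm - 1 = 1.7 - 1 = 0.7
Bonus factor = 0.05 * 0.7 = 0.035
Total multiplier = 1 + 0.035 = 1.035
Expected damage = 500 * 1.035 = 517.50

517.50 damage


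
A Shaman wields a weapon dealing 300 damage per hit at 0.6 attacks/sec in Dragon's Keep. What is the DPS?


DPS = damage * attack_speed
= 300 * 0.6
= 180.0

180.0 DPS


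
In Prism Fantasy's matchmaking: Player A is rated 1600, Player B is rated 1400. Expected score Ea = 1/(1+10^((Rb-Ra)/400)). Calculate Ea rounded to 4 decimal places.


Elo expected score: Ea = 1/(1 + 10^((Rb-Ra)/400))
Rb - Ra = 1400 - 1600 = -200
(Rb-Ra)/400 = -200/400 = -0.5
10^-0.5 = 0.316228
Ea = 1/(1 + 0.316228) = 1/1.316228 = 0.7597

0.7597


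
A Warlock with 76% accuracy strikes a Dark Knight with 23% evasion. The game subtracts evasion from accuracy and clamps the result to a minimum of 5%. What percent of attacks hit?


accuracy - evasion = 76 - 23 = 53
Apply floor: max(53, 5) = 53
Hit chance = 53%

53%


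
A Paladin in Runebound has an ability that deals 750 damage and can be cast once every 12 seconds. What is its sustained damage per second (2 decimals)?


DPS = damage / cooldown
= 750 / 12
= 62.50

62.50 DPS


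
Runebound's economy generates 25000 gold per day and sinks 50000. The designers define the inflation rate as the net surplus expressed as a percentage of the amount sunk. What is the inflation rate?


Net gold = 25000 - 50000 = -25000
Inflation rate = net / sunk * 100 = -25000 / 50000 * 100
= -0.5 * 100
= -50.00%

-50.00%


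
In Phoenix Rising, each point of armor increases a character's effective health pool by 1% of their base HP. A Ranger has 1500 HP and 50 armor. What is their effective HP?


EHP = 1500 * (1 + 50/100)
= 1500 * (1 + 0.5)
= 1500 * 1.5
= 2250.0

2250.0 EHP


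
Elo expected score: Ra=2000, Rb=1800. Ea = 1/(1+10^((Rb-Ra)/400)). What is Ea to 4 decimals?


Elo expected score: Ea = 1/(1 + 10^((Rb-Ra)/400))
Rb - Ra = 1800 - 2000 = -200
(Rb-Ra)/400 = -200/400 = -0.5
10^-0.5 = 0.316228
Ea = 1/(1 + 0.316228) = 1/1.316228 = 0.7597

0.7597


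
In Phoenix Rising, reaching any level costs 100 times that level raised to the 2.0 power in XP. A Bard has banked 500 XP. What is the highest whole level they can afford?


XP = 100 * level^2.0, so level = (XP / 100)^(1/2.0)
= (500 / 100)^(1/2.0)
= 5.0^0.5
= 2.2361
Floor: level = 2

level 2


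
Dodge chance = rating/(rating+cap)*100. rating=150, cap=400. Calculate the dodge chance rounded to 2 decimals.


dodge% = 150 / (150 + 400) * 100
= 150 / 550 * 100
= 0.272727 * 100
= 27.27%

27.27%


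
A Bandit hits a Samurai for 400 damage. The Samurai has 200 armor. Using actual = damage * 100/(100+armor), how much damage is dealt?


actual = 400 * 100 / (100 + 200)
= 400 * 100 / 300
= 40000 / 300
= 133.33

133.33 damage


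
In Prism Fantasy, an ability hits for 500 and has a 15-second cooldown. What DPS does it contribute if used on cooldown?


DPS = damage / cooldown
= 500 / 15
= 33.33

33.33 DPS


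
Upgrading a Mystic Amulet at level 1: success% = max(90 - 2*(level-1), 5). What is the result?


raw_rate = 90 - 2 * (1 - 1)
= 90 - 2 * 0
= 90 - 0
= 90
Apply floor: max(90, 5) = 90%

90%


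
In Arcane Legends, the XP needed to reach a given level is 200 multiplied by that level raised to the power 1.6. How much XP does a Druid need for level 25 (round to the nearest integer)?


XP = 200 * level^1.6
Substitute level = 25:
XP = 200 * 25^1.6
= 200 * 172.4662
= 34493

34493 XP


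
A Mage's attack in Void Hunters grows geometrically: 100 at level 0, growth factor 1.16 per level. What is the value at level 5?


value = base * growth^level
= 100 * 1.16^5
= 100 * 2.100342
= 210.03

210.03 attack


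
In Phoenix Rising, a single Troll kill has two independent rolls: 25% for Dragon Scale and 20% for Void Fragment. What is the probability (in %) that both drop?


For independent events, P(both) = P(A) * P(B)
= 25% * 20%
= 500 / 100 %
= 5.0%

5.0%


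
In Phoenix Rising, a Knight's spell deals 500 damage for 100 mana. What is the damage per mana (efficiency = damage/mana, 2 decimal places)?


Efficiency = damage / mana
= 500 / 100
= 5.00

5.00 dmg/mana


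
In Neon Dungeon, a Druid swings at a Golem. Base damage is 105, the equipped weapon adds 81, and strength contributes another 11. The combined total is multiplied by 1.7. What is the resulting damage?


Sum base + weapon + str = 105 + 81 + 11 = 197
Multiply by 1.7:
197 * 1.7 = 334.9

334.9 damage


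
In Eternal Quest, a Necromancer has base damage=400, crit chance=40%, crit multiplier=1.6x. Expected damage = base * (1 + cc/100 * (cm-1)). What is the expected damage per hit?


E[dmg] = base * (1 + crit_chance * (crit_mult - 1))
cc as decimal = 40/100 = 0.4
cm - 1 = 1.6 - 1 = 0.6
Bonus factor = 0.4 * 0.6 = 0.24
Total multiplier = 1 + 0.24 = 1.24
Expected damage = 400 * 1.24 = 496.00

496.00 damage


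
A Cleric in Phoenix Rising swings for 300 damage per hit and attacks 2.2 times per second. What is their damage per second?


DPS = damage * attack_speed
= 300 * 2.2
= 660.0

660.0 DPS


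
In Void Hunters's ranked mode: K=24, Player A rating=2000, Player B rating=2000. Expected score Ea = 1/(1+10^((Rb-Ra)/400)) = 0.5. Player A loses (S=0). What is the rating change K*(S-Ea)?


Elo update: delta = K * (S - Ea), where S = 0 (loses)
S - Ea = 0 - 0.5 = -0.5
Rating change = 24 * -0.5
= -12.00

-12.00 rating points


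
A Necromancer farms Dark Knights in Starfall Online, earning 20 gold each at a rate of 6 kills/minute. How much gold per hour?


Gold per minute = 20 * 6 = 120
Gold per hour = 120 * 60 = 7200

7200 gold/hour


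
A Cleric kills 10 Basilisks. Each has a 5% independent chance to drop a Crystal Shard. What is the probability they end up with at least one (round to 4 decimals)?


P(at least one) = 1 - P(none) = 1 - (1-p)^n
p = 5/100 = 0.05
1 - p = 0.95
(1 - p)^10 = 0.95^10 = 0.598737
P(at least one) = 1 - 0.598737 = 0.4013

0.4013


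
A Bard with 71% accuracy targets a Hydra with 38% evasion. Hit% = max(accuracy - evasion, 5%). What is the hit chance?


accuracy - evasion = 71 - 38 = 33
Apply floor: max(33, 5) = 33
Hit chance = 33%

33%


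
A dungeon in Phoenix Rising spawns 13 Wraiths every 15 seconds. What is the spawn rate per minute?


Spawns per minute = count * (60 / interval)
= 13 * (60 / 15)
= 13 * 4.0
= 52.0

52.0 per minute


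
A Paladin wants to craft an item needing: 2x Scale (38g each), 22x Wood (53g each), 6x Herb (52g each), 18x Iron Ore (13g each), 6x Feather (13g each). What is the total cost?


Cost breakdown:
  Scale: 2 * 38 = 76
  Wood: 22 * 53 = 1166
  Herb: 6 * 52 = 312
  Iron Ore: 18 * 13 = 234
  Feather: 6 * 13 = 78
Total = 76 + 1166 + 312 + 234 + 78 = 1866

1866 gold


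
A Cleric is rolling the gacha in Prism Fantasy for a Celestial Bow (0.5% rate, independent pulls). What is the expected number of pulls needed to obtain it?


Expected pulls for a geometric distribution = 1/p = 100 / rate%
= 100 / 0.5
= 200.0

200.0 pulls


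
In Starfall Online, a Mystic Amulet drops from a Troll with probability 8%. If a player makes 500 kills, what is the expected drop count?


Expected drops = kills * (drop_rate / 100)
= 500 * (8 / 100)
= 500 * 0.08
= 40.0

40.0 drops


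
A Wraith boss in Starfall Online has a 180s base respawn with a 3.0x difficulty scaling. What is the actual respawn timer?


Respawn time = base * multiplier
= 180 * 3.0
= 540.0 seconds

540.0 seconds


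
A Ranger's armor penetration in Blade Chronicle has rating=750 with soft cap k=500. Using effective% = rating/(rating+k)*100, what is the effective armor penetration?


effective% = rating / (rating + k) * 100
= 750 / (750 + 500) * 100
= 750 / 1250 * 100
= 0.6 * 100
= 60.00%

60.00%


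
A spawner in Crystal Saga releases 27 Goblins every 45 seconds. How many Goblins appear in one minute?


Spawns per minute = count * (60 / interval)
= 27 * (60 / 45)
= 27 * 1.3333
= 36.0

36.0 per minute


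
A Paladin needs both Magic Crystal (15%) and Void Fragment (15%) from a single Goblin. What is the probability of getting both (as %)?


For independent events, P(both) = P(A) * P(B)
= 15% * 15%
= 225 / 100 %
= 2.25%

2.25%


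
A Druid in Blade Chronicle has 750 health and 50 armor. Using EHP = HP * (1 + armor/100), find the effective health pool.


EHP = 750 * (1 + 50/100)
= 750 * (1 + 0.5)
= 750 * 1.5
= 1125.0

1125.0 EHP


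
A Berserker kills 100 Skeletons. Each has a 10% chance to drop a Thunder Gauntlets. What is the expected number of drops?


Expected drops = kills * (drop_rate / 100)
= 100 * (10 / 100)
= 100 * 0.1
= 10.0

10.0 drops


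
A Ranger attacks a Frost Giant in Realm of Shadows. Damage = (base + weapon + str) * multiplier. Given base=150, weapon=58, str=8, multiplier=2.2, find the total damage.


Sum base + weapon + str = 150 + 58 + 8 = 216
Multiply by 2.2:
216 * 2.2 = 475.2

475.2 damage


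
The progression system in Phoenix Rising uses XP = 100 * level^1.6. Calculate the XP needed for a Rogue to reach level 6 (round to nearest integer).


XP = 100 * level^1.6
Substitute level = 6:
XP = 100 * 6^1.6
= 100 * 17.5809
= 1758

1758 XP


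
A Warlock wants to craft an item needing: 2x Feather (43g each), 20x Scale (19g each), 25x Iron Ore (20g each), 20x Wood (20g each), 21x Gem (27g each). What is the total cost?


Cost breakdown:
  Feather: 2 * 43 = 86
  Scale: 20 * 19 = 380
  Iron Ore: 25 * 20 = 500
  Wood: 20 * 20 = 400
  Gem: 21 * 27 = 567
Total = 86 + 380 + 500 + 400 + 567 = 1933

1933 gold


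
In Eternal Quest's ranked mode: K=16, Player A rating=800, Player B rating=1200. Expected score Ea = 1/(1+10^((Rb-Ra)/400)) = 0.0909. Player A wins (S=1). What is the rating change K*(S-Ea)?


Elo update: delta = K * (S - Ea), where S = 1 (wins)
S - Ea = 1 - 0.0909 = 0.9091
Rating change = 16 * 0.9091
= 14.55

14.55 rating points


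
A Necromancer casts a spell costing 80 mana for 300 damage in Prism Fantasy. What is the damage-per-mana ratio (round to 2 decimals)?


Efficiency = damage / mana
= 300 / 80
= 3.75

3.75 dmg/mana


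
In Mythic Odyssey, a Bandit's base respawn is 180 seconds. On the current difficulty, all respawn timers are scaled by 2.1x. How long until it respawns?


Respawn time = base * multiplier
= 180 * 2.1
= 378.0 seconds

378.0 seconds


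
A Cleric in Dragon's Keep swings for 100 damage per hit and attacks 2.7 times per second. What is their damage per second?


DPS = damage * attack_speed
= 100 * 2.7
= 270.0

270.0 DPS


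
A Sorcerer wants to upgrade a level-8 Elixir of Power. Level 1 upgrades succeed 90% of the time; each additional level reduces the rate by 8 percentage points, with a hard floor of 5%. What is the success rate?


raw_rate = 90 - 8 * (8 - 1)
= 90 - 8 * 7
= 90 - 56
= 34
Apply floor: max(34, 5) = 34%

34%


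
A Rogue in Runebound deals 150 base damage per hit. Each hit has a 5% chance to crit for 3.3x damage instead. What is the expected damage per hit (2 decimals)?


E[dmg] = base * (1 + crit_chance * (crit_mult - 1))
cc as decimal = 5/100 = 0.05
cm - 1 = 3.3 - 1 = 2.3
Bonus factor = 0.05 * 2.3 = 0.115
Total multiplier = 1 + 0.115 = 1.115
Expected damage = 150 * 1.115 = 167.25

167.25 damage


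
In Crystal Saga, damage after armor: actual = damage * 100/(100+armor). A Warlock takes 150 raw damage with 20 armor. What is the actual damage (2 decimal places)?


actual = 150 * 100 / (100 + 20)
= 150 * 100 / 120
= 15000 / 120
= 125.00

125.00 damage


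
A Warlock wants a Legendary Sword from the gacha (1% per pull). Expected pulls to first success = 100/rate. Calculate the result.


Expected pulls for a geometric distribution = 1/p = 100 / rate%
= 100 / 1
= 100.0

100.0 pulls


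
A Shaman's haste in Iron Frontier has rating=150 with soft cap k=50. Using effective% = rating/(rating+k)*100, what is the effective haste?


effective% = rating / (rating + k) * 100
= 150 / (150 + 50) * 100
= 150 / 200 * 100
= 0.75 * 100
= 75.00%

75.00%


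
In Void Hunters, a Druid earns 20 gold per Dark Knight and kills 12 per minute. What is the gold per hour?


Gold per minute = 20 * 12 = 240
Gold per hour = 240 * 60 = 14400

14400 gold/hour


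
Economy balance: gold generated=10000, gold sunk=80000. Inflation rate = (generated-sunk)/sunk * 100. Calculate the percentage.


Net gold = 10000 - 80000 = -70000
Inflation rate = net / sunk * 100 = -70000 / 80000 * 100
= -0.875 * 100
= -87.50%

-87.50%


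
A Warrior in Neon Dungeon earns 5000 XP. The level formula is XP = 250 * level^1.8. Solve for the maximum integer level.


XP = 250 * level^1.8, so level = (XP / 250)^(1/1.8)
= (5000 / 250)^(1/1.8)
= 20.0^0.5556
= 5.282
Floor: level = 5

level 5


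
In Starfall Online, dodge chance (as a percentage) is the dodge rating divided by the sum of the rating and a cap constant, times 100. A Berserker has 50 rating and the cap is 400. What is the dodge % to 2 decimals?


dodge% = 50 / (50 + 400) * 100
= 50 / 450 * 100
= 0.111111 * 100
= 11.11%

11.11%


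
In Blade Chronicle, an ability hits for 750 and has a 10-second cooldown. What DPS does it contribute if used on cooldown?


DPS = damage / cooldown
= 750 / 10
= 75.00

75.00 DPS


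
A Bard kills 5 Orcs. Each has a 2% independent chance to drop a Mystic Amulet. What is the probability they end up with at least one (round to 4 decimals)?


P(at least one) = 1 - P(none) = 1 - (1-p)^n
p = 2/100 = 0.02
1 - p = 0.98
(1 - p)^5 = 0.98^5 = 0.903921
P(at least one) = 1 - 0.903921 = 0.0961

0.0961


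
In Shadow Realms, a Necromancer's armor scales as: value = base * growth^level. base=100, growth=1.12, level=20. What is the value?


value = base * growth^level
= 100 * 1.12^20
= 100 * 9.646293
= 964.63

964.63 armor


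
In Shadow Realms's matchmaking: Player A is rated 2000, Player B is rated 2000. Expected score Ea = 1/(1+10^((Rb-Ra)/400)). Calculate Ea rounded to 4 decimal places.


Elo expected score: Ea = 1/(1 + 10^((Rb-Ra)/400))
Rb - Ra = 2000 - 2000 = 0
(Rb-Ra)/400 = 0/400 = 0.0
10^0.0 = 1.0
Ea = 1/(1 + 1.0) = 1/2.0 = 0.5000

0.5000


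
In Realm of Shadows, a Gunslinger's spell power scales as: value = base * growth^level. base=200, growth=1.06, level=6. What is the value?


value = base * growth^level
= 200 * 1.06^6
= 200 * 1.418519
= 283.70

283.70 spell power


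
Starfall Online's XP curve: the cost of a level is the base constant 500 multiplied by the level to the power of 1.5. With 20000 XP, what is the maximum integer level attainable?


XP = 500 * level^1.5, so level = (XP / 500)^(1/1.5)
= (20000 / 500)^(1/1.5)
= 40.0^0.6667
= 11.6961
Floor: level = 11

level 11


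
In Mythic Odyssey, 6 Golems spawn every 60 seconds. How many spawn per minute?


Spawns per minute = count * (60 / interval)
= 6 * (60 / 60)
= 6 * 1.0
= 6.0

6.0 per minute


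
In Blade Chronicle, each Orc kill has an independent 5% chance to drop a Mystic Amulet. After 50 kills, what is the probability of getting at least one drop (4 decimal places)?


P(at least one) = 1 - P(none) = 1 - (1-p)^n
p = 5/100 = 0.05
1 - p = 0.95
(1 - p)^50 = 0.95^50 = 0.076945
P(at least one) = 1 - 0.076945 = 0.9231

0.9231


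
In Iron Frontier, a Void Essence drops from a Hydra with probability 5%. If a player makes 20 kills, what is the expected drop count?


Expected drops = kills * (drop_rate / 100)
= 20 * (5 / 100)
= 20 * 0.05
= 1.0

1.0 drops


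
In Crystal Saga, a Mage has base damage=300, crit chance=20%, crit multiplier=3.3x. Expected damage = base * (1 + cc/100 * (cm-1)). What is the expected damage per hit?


E[dmg] = base * (1 + crit_chance * (crit_mult - 1))
cc as decimal = 20/100 = 0.2
cm - 1 = 3.3 - 1 = 2.3
Bonus factor = 0.2 * 2.3 = 0.46
Total multiplier = 1 + 0.46 = 1.46
Expected damage = 300 * 1.46 = 438.00

438.00 damage


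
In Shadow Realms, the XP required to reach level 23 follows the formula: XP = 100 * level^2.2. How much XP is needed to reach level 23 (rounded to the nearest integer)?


XP = 100 * level^2.2
Substitute level = 23:
XP = 100 * 23^2.2
= 100 * 990.3786
= 99038

99038 XP


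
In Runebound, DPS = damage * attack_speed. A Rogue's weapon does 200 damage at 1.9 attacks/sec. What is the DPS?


DPS = damage * attack_speed
= 200 * 1.9
= 380.0

380.0 DPS


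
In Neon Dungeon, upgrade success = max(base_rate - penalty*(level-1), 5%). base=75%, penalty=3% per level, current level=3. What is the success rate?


raw_rate = 75 - 3 * (3 - 1)
= 75 - 3 * 2
= 75 - 6
= 69
Apply floor: max(69, 5) = 69%

69%


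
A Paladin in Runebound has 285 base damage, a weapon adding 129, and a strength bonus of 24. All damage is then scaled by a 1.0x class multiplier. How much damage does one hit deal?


Sum base + weapon + str = 285 + 129 + 24 = 438
Multiply by 1.0:
438 * 1.0 = 438.0

438.0 damage


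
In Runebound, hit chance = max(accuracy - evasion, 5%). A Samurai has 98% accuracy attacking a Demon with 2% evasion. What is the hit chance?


accuracy - evasion = 98 - 2 = 96
Apply floor: max(96, 5) = 96
Hit chance = 96%

96%


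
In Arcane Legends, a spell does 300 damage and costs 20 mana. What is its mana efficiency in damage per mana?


Efficiency = damage / mana
= 300 / 20
= 15.00

15.00 dmg/mana


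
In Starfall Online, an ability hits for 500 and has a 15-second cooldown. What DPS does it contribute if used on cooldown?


DPS = damage / cooldown
= 500 / 15
= 33.33

33.33 DPS


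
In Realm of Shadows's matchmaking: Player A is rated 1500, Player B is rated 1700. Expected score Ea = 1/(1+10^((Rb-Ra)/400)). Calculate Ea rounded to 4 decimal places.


Elo expected score: Ea = 1/(1 + 10^((Rb-Ra)/400))
Rb - Ra = 1700 - 1500 = 200
(Rb-Ra)/400 = 200/400 = 0.5
10^0.5 = 3.162278
Ea = 1/(1 + 3.162278) = 1/4.162278 = 0.2403

0.2403


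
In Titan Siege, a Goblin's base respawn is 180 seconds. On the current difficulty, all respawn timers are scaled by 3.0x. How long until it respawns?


Respawn time = base * multiplier
= 180 * 3.0
= 540.0 seconds

540.0 seconds


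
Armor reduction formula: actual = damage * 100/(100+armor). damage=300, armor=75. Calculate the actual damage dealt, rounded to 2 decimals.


actual = 300 * 100 / (100 + 75)
= 300 * 100 / 175
= 30000 / 175
= 171.43

171.43 damage


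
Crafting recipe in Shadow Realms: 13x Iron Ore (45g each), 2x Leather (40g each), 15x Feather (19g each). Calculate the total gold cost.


Cost breakdown:
  Iron Ore: 13 * 45 = 585
  Leather: 2 * 40 = 80
  Feather: 15 * 19 = 285
Total = 585 + 80 + 285 = 950

950 gold


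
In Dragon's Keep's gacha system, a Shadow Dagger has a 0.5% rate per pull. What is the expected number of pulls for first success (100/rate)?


Expected pulls for a geometric distribution = 1/p = 100 / rate%
= 100 / 0.5
= 200.0

200.0 pulls


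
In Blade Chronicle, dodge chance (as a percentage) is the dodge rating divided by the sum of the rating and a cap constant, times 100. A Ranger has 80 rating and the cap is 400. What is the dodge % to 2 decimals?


dodge% = 80 / (80 + 400) * 100
= 80 / 480 * 100
= 0.166667 * 100
= 16.67%

16.67%


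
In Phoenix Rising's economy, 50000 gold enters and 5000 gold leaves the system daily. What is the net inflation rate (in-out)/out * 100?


Net gold = 50000 - 5000 = 45000
Inflation rate = net / sunk * 100 = 45000 / 5000 * 100
= 9.0 * 100
= 900.00%

900.00%


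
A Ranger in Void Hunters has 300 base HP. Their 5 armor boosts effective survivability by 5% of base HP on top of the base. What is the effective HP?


EHP = 300 * (1 + 5/100)
= 300 * (1 + 0.05)
= 300 * 1.05
= 315.0

315.0 EHP


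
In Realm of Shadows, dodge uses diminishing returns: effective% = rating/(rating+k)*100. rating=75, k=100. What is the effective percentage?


effective% = rating / (rating + k) * 100
= 75 / (75 + 100) * 100
= 75 / 175 * 100
= 0.428571 * 100
= 42.86%

42.86%


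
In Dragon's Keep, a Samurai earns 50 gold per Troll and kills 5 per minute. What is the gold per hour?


Gold per minute = 50 * 5 = 250
Gold per hour = 250 * 60 = 15000

15000 gold/hour


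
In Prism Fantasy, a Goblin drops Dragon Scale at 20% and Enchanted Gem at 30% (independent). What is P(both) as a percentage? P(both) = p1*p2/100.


For independent events, P(both) = P(A) * P(B)
= 20% * 30%
= 600 / 100 %
= 6.0%

6.0%


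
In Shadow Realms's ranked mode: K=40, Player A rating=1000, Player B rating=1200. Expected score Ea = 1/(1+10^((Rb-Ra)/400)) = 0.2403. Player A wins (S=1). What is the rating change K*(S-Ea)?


Elo update: delta = K * (S - Ea), where S = 1 (wins)
S - Ea = 1 - 0.2403 = 0.7597
Rating change = 40 * 0.7597
= 30.39

30.39 rating points


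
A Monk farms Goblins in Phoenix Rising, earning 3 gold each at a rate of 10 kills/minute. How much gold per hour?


Gold per minute = 3 * 10 = 30
Gold per hour = 30 * 60 = 1800

1800 gold/hour


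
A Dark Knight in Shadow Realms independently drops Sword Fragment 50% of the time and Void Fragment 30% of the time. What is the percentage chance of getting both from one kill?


For independent events, P(both) = P(A) * P(B)
= 50% * 30%
= 1500 / 100 %
= 15.0%

15.0%


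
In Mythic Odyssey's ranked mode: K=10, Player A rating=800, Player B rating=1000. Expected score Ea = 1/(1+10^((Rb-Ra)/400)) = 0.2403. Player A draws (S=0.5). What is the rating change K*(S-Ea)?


Elo update: delta = K * (S - Ea), where S = 0.5 (draws)
S - Ea = 0.5 - 0.2403 = 0.2597
Rating change = 10 * 0.2597
= 2.60

2.60 rating points


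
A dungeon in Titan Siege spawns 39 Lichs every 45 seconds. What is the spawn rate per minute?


Spawns per minute = count * (60 / interval)
= 39 * (60 / 45)
= 39 * 1.3333
= 52.0

52.0 per minute


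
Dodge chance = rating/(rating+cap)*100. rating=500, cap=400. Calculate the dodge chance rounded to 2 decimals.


dodge% = 500 / (500 + 400) * 100
= 500 / 900 * 100
= 0.555556 * 100
= 55.56%

55.56%


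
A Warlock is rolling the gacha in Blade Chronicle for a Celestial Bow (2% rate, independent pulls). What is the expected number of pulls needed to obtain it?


Expected pulls for a geometric distribution = 1/p = 100 / rate%
= 100 / 2
= 50.0

50.0 pulls


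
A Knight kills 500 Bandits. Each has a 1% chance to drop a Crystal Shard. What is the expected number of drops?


Expected drops = kills * (drop_rate / 100)
= 500 * (1 / 100)
= 500 * 0.01
= 5.0

5.0 drops


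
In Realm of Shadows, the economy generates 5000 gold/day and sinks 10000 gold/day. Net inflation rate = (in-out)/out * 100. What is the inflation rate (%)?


Net gold = 5000 - 10000 = -5000
Inflation rate = net / sunk * 100 = -5000 / 10000 * 100
= -0.5 * 100
= -50.00%

-50.00%


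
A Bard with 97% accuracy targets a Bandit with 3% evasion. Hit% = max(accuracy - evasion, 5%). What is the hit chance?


accuracy - evasion = 97 - 3 = 94
Apply floor: max(94, 5) = 94
Hit chance = 94%

94%


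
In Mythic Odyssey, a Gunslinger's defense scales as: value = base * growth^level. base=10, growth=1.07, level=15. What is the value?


value = base * growth^level
= 10 * 1.07^15
= 10 * 2.759032
= 27.59

27.59 defense


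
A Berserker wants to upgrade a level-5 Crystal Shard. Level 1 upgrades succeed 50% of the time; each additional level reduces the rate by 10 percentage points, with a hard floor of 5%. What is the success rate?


raw_rate = 50 - 10 * (5 - 1)
= 50 - 10 * 4
= 50 - 40
= 10
Apply floor: max(10, 5) = 10%

10%


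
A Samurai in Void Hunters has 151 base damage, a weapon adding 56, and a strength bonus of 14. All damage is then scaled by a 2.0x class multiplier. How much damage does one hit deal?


Sum base + weapon + str = 151 + 56 + 14 = 221
Multiply by 2.0:
221 * 2.0 = 442.0

442.0 damage


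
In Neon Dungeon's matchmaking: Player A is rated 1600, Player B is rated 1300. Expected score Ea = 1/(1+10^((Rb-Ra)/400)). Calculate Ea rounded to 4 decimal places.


Elo expected score: Ea = 1/(1 + 10^((Rb-Ra)/400))
Rb - Ra = 1300 - 1600 = -300
(Rb-Ra)/400 = -300/400 = -0.75
10^-0.75 = 0.177828
Ea = 1/(1 + 0.177828) = 1/1.177828 = 0.8490

0.8490


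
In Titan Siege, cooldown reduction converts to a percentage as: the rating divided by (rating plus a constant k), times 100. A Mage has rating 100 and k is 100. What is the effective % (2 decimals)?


effective% = rating / (rating + k) * 100
= 100 / (100 + 100) * 100
= 100 / 200 * 100
= 0.5 * 100
= 50.00%

50.00%


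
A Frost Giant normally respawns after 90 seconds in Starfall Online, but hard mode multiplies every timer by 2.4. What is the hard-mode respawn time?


Respawn time = base * multiplier
= 90 * 2.4
= 216.0 seconds

216.0 seconds


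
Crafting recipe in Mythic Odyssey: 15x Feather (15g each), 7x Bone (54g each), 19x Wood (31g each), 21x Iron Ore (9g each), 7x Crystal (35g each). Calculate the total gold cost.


Cost breakdown:
  Feather: 15 * 15 = 225
  Bone: 7 * 54 = 378
  Wood: 19 * 31 = 589
  Iron Ore: 21 * 9 = 189
  Crystal: 7 * 35 = 245
Total = 225 + 378 + 589 + 189 + 245 = 1626

1626 gold


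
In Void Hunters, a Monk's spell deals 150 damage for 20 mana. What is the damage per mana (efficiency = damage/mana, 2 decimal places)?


Efficiency = damage / mana
= 150 / 20
= 7.50

7.50 dmg/mana


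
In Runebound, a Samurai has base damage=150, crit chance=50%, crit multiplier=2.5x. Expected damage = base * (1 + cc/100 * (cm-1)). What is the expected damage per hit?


E[dmg] = base * (1 + crit_chance * (crit_mult - 1))
cc as decimal = 50/100 = 0.5
cm - 1 = 2.5 - 1 = 1.5
Bonus factor = 0.5 * 1.5 = 0.75
Total multiplier = 1 + 0.75 = 1.75
Expected damage = 150 * 1.75 = 262.50

262.50 damage


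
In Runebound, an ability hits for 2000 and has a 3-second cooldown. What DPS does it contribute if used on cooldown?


DPS = damage / cooldown
= 2000 / 3
= 666.67

666.67 DPS


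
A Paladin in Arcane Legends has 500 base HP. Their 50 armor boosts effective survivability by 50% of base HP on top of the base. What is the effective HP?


EHP = 500 * (1 + 50/100)
= 500 * (1 + 0.5)
= 500 * 1.5
= 750.0

750.0 EHP


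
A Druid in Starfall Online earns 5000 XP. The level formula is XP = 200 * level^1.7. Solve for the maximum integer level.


XP = 200 * level^1.7, so level = (XP / 200)^(1/1.7)
= (5000 / 200)^(1/1.7)
= 25.0^0.5882
= 6.6423
Floor: level = 6

level 6


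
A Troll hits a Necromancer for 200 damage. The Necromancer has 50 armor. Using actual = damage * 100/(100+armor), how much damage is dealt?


actual = 200 * 100 / (100 + 50)
= 200 * 100 / 150
= 20000 / 150
= 133.33

133.33 damage


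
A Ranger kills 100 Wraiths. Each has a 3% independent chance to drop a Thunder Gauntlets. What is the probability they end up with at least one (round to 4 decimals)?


P(at least one) = 1 - P(none) = 1 - (1-p)^n
p = 3/100 = 0.03
1 - p = 0.97
(1 - p)^100 = 0.97^100 = 0.047553
P(at least one) = 1 - 0.047553 = 0.9524

0.9524


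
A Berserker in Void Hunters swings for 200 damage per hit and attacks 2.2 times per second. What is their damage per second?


DPS = damage * attack_speed
= 200 * 2.2
= 440.0

440.0 DPS


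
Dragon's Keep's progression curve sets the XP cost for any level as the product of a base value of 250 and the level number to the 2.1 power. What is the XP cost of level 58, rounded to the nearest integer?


XP = 250 * level^2.1
Substitute level = 58:
XP = 250 * 58^2.1
= 250 * 5048.9235
= 1262231

1262231 XP


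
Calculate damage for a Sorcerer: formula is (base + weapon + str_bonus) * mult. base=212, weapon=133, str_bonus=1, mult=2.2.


Sum base + weapon + str = 212 + 133 + 1 = 346
Multiply by 2.2:
346 * 2.2 = 761.2

761.2 damage


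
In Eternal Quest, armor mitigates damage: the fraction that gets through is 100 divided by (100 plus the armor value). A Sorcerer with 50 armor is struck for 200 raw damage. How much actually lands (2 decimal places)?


actual = 200 * 100 / (100 + 50)
= 200 * 100 / 150
= 20000 / 150
= 133.33

133.33 damage


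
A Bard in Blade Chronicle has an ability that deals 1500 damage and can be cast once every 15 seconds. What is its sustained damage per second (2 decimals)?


DPS = damage / cooldown
= 1500 / 15
= 100.00

100.00 DPS


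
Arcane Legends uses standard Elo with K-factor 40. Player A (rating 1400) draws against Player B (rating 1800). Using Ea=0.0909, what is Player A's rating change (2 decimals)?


Elo update: delta = K * (S - Ea), where S = 0.5 (draws)
S - Ea = 0.5 - 0.0909 = 0.4091
Rating change = 40 * 0.4091
= 16.36

16.36 rating points


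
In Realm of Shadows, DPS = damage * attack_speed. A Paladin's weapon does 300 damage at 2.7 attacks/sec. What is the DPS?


DPS = damage * attack_speed
= 300 * 2.7
= 810.0

810.0 DPS


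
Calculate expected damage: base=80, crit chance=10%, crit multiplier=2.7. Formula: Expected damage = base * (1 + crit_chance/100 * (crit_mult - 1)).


E[dmg] = base * (1 + crit_chance * (crit_mult - 1))
cc as decimal = 10/100 = 0.1
cm - 1 = 2.7 - 1 = 1.7
Bonus factor = 0.1 * 1.7 = 0.17
Total multiplier = 1 + 0.17 = 1.17
Expected damage = 80 * 1.17 = 93.60

93.60 damage


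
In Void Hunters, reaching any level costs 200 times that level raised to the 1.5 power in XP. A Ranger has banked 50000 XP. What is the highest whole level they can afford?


XP = 200 * level^1.5, so level = (XP / 200)^(1/1.5)
= (50000 / 200)^(1/1.5)
= 250.0^0.6667
= 39.685
Floor: level = 39

level 39


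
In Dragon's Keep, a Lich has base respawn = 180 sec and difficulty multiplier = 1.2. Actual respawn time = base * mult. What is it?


Respawn time = base * multiplier
= 180 * 1.2
= 216.0 seconds

216.0 seconds


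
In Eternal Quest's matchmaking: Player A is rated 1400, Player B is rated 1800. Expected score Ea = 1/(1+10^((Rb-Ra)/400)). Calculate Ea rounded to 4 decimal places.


Elo expected score: Ea = 1/(1 + 10^((Rb-Ra)/400))
Rb - Ra = 1800 - 1400 = 400
(Rb-Ra)/400 = 400/400 = 1.0
10^1.0 = 10.0
Ea = 1/(1 + 10.0) = 1/11.0 = 0.0909

0.0909


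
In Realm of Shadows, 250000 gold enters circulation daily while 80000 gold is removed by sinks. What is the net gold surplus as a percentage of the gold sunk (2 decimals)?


Net gold = 250000 - 80000 = 170000
Inflation rate = net / sunk * 100 = 170000 / 80000 * 100
= 2.125 * 100
= 212.50%

212.50%


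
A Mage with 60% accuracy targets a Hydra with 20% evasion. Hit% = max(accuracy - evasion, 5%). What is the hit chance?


accuracy - evasion = 60 - 20 = 40
Apply floor: max(40, 5) = 40
Hit chance = 40%

40%


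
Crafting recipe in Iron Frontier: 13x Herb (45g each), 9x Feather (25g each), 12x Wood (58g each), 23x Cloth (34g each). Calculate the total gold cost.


Cost breakdown:
  Herb: 13 * 45 = 585
  Feather: 9 * 25 = 225
  Wood: 12 * 58 = 696
  Cloth: 23 * 34 = 782
Total = 585 + 225 + 696 + 782 = 2288

2288 gold


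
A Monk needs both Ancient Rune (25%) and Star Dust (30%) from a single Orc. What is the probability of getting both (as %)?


For independent events, P(both) = P(A) * P(B)
= 25% * 30%
= 750 / 100 %
= 7.5%

7.5%


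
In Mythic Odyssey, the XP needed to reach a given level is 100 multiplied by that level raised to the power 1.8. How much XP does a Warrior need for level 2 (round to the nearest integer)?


XP = 100 * level^1.8
Substitute level = 2:
XP = 100 * 2^1.8
= 100 * 3.4822
= 348

348 XP


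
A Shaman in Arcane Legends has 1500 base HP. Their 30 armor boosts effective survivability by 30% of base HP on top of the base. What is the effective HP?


EHP = 1500 * (1 + 30/100)
= 1500 * (1 + 0.3)
= 1500 * 1.3
= 1950.0

1950.0 EHP


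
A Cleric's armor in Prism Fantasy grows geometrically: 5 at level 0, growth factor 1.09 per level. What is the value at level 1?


value = base * growth^level
= 5 * 1.09^1
= 5 * 1.09
= 5.45

5.45 armor


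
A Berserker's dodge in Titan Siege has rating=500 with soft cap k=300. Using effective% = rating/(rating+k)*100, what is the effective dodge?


effective% = rating / (rating + k) * 100
= 500 / (500 + 300) * 100
= 500 / 800 * 100
= 0.625 * 100
= 62.50%

62.50%


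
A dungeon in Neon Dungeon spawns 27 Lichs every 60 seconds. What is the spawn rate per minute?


Spawns per minute = count * (60 / interval)
= 27 * (60 / 60)
= 27 * 1.0
= 27.0

27.0 per minute


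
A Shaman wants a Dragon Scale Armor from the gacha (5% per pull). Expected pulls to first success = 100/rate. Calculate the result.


Expected pulls for a geometric distribution = 1/p = 100 / rate%
= 100 / 5
= 20.0

20.0 pulls


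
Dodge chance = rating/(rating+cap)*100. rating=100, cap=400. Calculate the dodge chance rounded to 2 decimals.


dodge% = 100 / (100 + 400) * 100
= 100 / 500 * 100
= 0.2 * 100
= 20.00%

20.00%


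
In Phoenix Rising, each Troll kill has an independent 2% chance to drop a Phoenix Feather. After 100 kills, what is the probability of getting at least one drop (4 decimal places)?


P(at least one) = 1 - P(none) = 1 - (1-p)^n
p = 2/100 = 0.02
1 - p = 0.98
(1 - p)^100 = 0.98^100 = 0.132620
P(at least one) = 1 - 0.132620 = 0.8674

0.8674


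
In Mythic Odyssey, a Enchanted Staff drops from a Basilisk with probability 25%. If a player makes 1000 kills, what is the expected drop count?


Expected drops = kills * (drop_rate / 100)
= 1000 * (25 / 100)
= 1000 * 0.25
= 250.0

250.0 drops


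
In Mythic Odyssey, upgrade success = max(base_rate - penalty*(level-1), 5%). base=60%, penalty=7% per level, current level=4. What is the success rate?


raw_rate = 60 - 7 * (4 - 1)
= 60 - 7 * 3
= 60 - 21
= 39
Apply floor: max(39, 5) = 39%

39%


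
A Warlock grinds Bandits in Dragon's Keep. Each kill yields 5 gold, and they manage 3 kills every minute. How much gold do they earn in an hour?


Gold per minute = 5 * 3 = 15
Gold per hour = 15 * 60 = 900

900 gold/hour
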